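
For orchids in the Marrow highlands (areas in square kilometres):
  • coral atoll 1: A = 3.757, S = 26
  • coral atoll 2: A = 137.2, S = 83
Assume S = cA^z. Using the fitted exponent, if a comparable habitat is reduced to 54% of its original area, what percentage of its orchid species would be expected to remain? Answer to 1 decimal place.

z = ln(83/26) / ln(137.2/3.757) = 1.1607 / 3.5978 = 0.3226
S_new/S_old = (A_new/A_old)^z = 0.54^0.3226 = exp(0.3226 × -0.6162) = 0.8197

82.0%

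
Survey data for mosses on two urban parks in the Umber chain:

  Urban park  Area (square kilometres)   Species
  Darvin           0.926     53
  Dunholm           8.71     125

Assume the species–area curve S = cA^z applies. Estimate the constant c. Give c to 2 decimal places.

z = ln(S₂/S₁) / ln(A₂/A₁) = ln(125/53) / ln(8.71/0.926) = 0.8580 / 2.2414 = 0.3828
c = S₁ / A₁^z = 53 / 0.926^0.3828 = 53 / 0.971 = 54.58

54.58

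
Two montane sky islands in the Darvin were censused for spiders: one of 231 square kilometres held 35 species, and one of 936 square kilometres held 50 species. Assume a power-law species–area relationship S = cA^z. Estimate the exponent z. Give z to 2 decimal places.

Taking logs: ln S = ln c + z ln A, so z = (ln S₂ − ln S₁)/(ln A₂ − ln A₁).
z = ln(50/35) / ln(936/231) = ln(1.429) / ln(4.052) = 0.3567 / 1.3992 = 0.2549

0.25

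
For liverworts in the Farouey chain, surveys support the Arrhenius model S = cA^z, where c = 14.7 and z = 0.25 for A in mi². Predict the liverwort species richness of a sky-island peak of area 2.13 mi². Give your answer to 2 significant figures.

S = 14.7 × 2.13^0.25 = 14.7 × 1.208 ≈ 17.76

18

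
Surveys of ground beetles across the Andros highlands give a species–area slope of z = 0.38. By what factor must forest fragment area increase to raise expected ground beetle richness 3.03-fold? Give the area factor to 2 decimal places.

(A₂/A₁)^0.38 = 3.03, so A₂/A₁ = 3.03^(1/0.38) = 3.03^2.632
ln(A₂/A₁) = ln 3.03 / 0.38 = 1.1086 / 0.38 = 2.9173
A₂/A₁ = e^2.9173 ≈ 18.49

18.49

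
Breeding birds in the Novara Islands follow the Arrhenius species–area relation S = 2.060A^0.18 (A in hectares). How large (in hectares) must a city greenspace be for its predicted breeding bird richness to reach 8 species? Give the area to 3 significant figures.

8 = 2.06 × A^0.18  ⇒  A^0.18 = 8/2.06 = 3.883
ln A = ln(3.883) / 0.18 = 1.3567 / 0.18 = 7.5374
A = e^7.5374 ≈ 1877 hectares

1880 hectares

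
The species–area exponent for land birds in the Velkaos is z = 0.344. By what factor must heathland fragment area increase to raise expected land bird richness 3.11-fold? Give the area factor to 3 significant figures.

(A₂/A₁)^0.344 = 3.11, so A₂/A₁ = 3.11^(1/0.344) = 3.11^2.907
ln(A₂/A₁) = ln 3.11 / 0.344 = 1.1346 / 0.344 = 3.2983
A₂/A₁ = e^3.2983 ≈ 27.07

27.1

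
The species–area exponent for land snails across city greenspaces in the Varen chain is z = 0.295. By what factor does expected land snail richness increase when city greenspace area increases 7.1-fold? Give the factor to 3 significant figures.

1.78

S₂/S₁ = (A₂/A₁)^z = 7.1^0.295
ln(S₂/S₁) = 0.295 × ln 7.1 = 0.295 × 1.9601 = 0.5782
S₂/S₁ = e^0.5782 ≈ 1.783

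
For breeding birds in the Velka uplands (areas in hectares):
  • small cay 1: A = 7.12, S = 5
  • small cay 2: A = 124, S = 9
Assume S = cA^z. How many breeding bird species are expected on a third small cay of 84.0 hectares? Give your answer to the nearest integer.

8

z = ln(9/5) / ln(124/7.12) = 0.5878 / 2.8574 = 0.2057
c = 5 / 7.12^0.2057 = 5 / 1.497 = 3.339
S₃ = 3.339 × 84^0.2057 = 3.339 × 2.488 ≈ 8.307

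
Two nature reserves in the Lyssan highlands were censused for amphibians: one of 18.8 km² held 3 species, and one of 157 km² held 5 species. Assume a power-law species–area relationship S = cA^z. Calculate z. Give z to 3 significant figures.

0.241

Taking logs: ln S = ln c + z ln A, so z = (ln S₂ − ln S₁)/(ln A₂ − ln A₁).
z = ln(5/3) / ln(157/18.8) = ln(1.667) / ln(8.351) = 0.5108 / 2.1224 = 0.2407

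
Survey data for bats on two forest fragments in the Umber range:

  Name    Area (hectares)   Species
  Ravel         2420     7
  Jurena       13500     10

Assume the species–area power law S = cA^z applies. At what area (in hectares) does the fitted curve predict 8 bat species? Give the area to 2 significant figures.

4600 hectares

z = ln(10/7) / ln(13500/2420) = 0.3567 / 1.7189 = 0.2075
c = 7 / 2420^0.2075 = 7 / 5.037 = 1.39
A = (8/1.39)^(1/0.2075) ⇒ ln A = ln(5.756)/0.2075 = 8.4351
A = e^8.4351 ≈ 4606 hectares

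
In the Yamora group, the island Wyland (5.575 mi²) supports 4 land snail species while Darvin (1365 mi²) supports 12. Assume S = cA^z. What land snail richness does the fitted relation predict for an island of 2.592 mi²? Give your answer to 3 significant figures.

z = ln(12/4) / ln(1365/5.575) = 1.0986 / 5.5006 = 0.1997
c = 4 / 5.575^0.1997 = 4 / 1.409 = 2.838
S₃ = 2.838 × 2.592^0.1997 = 2.838 × 1.21 ≈ 3.433

3.43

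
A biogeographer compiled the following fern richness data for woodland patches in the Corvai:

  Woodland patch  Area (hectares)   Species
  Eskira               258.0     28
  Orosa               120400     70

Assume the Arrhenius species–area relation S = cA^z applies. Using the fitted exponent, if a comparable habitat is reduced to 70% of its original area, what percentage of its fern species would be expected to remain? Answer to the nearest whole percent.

z = ln(70/28) / ln(120400/258) = 0.9163 / 6.1456 = 0.1491
S_new/S_old = (A_new/A_old)^z = 0.7^0.1491 = exp(0.1491 × -0.3567) = 0.9482

95%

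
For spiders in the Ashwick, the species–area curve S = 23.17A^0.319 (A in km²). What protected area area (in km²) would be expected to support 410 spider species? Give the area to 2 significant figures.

410 = 23.17 × A^0.319  ⇒  A^0.319 = 410/23.17 = 17.7
ln A = ln(17.7) / 0.319 = 2.8733 / 0.319 = 9.0072
A = e^9.0072 ≈ 8162 km²

8200 km²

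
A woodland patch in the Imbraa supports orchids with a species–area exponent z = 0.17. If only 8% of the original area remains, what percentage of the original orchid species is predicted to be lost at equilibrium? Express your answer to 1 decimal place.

S_new/S_old = (A_new/A_old)^z = 0.08^0.17
= exp(0.17 × ln 0.08) = exp(0.17 × -2.5257) = exp(-0.4294) ≈ 0.6509
Fraction lost = 1 − 0.6509 = 0.3491

34.9%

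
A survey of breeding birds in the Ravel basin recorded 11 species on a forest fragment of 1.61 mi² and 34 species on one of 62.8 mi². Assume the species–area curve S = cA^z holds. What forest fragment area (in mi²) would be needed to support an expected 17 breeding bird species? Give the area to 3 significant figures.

6.62 mi²

z = ln(34/11) / ln(62.8/1.61) = 1.1285 / 3.6637 = 0.3080
c = 11 / 1.61^0.3080 = 11 / 1.158 = 9.499
A = (17/9.499)^(1/0.3080) ⇒ ln A = ln(1.79)/0.3080 = 1.8896
A = e^1.8896 ≈ 6.616 mi²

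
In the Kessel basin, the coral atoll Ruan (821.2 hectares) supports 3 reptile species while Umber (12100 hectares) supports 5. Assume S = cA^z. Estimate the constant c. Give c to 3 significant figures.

0.839

z = ln(S₂/S₁) / ln(A₂/A₁) = ln(5/3) / ln(12100/821.2) = 0.5108 / 2.6902 = 0.1899
c = S₁ / A₁^z = 3 / 821.2^0.1899 = 3 / 3.576 = 0.8389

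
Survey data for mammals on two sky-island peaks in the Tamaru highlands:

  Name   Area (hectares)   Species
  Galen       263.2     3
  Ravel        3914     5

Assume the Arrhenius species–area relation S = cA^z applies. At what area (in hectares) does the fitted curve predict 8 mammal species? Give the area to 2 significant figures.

47000 hectares

z = ln(5/3) / ln(3914/263.2) = 0.5108 / 2.6994 = 0.1892
c = 3 / 263.2^0.1892 = 3 / 2.871 = 1.045
A = (8/1.045)^(1/0.1892) ⇒ ln A = ln(7.656)/0.1892 = 10.7560
A = e^10.7560 ≈ 46911 hectares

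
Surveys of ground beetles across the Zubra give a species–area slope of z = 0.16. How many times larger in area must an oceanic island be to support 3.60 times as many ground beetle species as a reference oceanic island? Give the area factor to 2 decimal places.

(A₂/A₁)^0.16 = 3.6, so A₂/A₁ = 3.6^(1/0.16) = 3.6^6.25
ln(A₂/A₁) = ln 3.6 / 0.16 = 1.2809 / 0.16 = 8.0058
A₂/A₁ = e^8.0058 ≈ 2998

2998.41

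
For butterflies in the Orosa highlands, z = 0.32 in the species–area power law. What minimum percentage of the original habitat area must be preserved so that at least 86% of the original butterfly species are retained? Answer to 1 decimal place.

Need (A_new/A_old)^0.32 = 0.86, so A_new/A_old = 0.86^(1/0.32) = 0.86^3.125
ln(A_new/A_old) = ln 0.86 / 0.32 = -0.1508 / 0.32 = -0.4713
A_new/A_old = e^-0.4713 ≈ 0.6242

62.4%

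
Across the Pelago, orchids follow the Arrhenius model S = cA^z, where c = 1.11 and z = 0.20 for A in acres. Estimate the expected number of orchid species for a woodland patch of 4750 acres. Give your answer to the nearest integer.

6 species

S = 1.11 × 4750^0.2
ln S = ln 1.11 + 0.2 × ln 4750 = 0.1044 + 0.2 × 8.4659 = 1.7975
S = e^1.7975 ≈ 6.035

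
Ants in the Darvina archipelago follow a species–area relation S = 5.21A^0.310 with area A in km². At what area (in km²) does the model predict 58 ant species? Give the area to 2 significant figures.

58 = 5.21 × A^0.31  ⇒  A^0.31 = 58/5.21 = 11.13
ln A = ln(11.13) / 0.31 = 2.4099 / 0.31 = 7.7738
A = e^7.7738 ≈ 2377 km²

2400 km²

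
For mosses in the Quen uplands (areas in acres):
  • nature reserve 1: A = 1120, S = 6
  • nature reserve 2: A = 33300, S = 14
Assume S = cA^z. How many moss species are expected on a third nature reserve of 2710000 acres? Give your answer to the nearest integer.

z = ln(14/6) / ln(33300/1120) = 0.8473 / 3.3922 = 0.2498
c = 6 / 1120^0.2498 = 6 / 5.776 = 1.039
S₃ = 1.039 × 2710000^0.2498 = 1.039 × 40.44 ≈ 42.01

42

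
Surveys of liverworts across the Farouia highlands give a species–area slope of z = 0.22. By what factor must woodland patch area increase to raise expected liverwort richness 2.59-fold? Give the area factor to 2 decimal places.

75.62

(A₂/A₁)^0.22 = 2.59, so A₂/A₁ = 2.59^(1/0.22) = 2.59^4.545
ln(A₂/A₁) = ln 2.59 / 0.22 = 0.9517 / 0.22 = 4.3257
A₂/A₁ = e^4.3257 ≈ 75.62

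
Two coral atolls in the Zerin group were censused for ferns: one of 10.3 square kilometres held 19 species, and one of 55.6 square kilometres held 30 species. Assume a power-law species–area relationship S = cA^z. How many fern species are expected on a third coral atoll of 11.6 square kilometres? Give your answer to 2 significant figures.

20

z = ln(30/19) / ln(55.6/10.3) = 0.4568 / 1.6860 = 0.2709
c = 19 / 10.3^0.2709 = 19 / 1.881 = 10.1
S₃ = 10.1 × 11.6^0.2709 = 10.1 × 1.943 ≈ 19.62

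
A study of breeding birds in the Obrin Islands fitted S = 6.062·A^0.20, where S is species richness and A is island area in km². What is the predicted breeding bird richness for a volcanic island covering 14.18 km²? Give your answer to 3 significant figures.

10.3

S = 6.062 × 14.18^0.2
ln S = ln 6.062 + 0.2 × ln 14.18 = 1.8020 + 0.2 × 2.6518 = 2.3324
S = e^2.3324 ≈ 10.3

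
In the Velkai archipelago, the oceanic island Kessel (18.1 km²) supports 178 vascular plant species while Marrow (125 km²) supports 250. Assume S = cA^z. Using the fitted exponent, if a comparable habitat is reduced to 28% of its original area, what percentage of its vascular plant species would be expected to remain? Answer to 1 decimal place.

z = ln(250/178) / ln(125/18.1) = 0.3397 / 1.9324 = 0.1758
S_new/S_old = (A_new/A_old)^z = 0.28^0.1758 = exp(0.1758 × -1.2730) = 0.7995

80.0%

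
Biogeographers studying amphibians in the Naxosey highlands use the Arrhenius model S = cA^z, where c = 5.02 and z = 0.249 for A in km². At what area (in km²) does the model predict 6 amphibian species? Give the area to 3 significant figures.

6 = 5.02 × A^0.249  ⇒  A^0.249 = 6/5.02 = 1.195
ln A = ln(1.195) / 0.249 = 0.1783 / 0.249 = 0.7162
A = e^0.7162 ≈ 2.047 km²

2.05 km²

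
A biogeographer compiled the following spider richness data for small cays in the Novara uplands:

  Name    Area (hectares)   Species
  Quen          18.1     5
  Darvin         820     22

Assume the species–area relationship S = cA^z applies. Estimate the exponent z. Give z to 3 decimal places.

Taking logs: ln S = ln c + z ln A, so z = (ln S₂ − ln S₁)/(ln A₂ − ln A₁).
z = ln(22/5) / ln(820/18.1) = ln(4.4) / ln(45.3) = 1.4816 / 3.8134 = 0.3885

0.389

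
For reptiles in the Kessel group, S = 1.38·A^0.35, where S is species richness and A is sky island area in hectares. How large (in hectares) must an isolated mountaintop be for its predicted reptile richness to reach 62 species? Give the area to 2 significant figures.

53000 hectares

62 = 1.38 × A^0.35  ⇒  A^0.35 = 62/1.38 = 44.93
ln A = ln(44.93) / 0.35 = 3.8051 / 0.35 = 10.8716
A = e^10.8716 ≈ 52658 hectares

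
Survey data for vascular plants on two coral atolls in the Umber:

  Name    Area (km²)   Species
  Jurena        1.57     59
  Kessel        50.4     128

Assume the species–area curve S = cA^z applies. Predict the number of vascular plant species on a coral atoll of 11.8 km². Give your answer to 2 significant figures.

93

z = ln(128/59) / ln(50.4/1.57) = 0.7745 / 3.4689 = 0.2233
c = 59 / 1.57^0.2233 = 59 / 1.106 = 53.35
S₃ = 53.35 × 11.8^0.2233 = 53.35 × 1.735 ≈ 92.56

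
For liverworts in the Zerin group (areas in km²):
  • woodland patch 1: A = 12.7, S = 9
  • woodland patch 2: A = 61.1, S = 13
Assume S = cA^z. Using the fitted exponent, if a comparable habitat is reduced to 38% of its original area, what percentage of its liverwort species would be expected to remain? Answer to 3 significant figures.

79.7%

z = ln(13/9) / ln(61.1/12.7) = 0.3677 / 1.5709 = 0.2341
S_new/S_old = (A_new/A_old)^z = 0.38^0.2341 = exp(0.2341 × -0.9676) = 0.7973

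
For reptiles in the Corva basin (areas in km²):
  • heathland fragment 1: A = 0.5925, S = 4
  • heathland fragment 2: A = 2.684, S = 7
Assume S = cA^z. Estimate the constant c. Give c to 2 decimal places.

z = ln(S₂/S₁) / ln(A₂/A₁) = ln(7/4) / ln(2.684/0.5925) = 0.5596 / 1.5107 = 0.3704
c = S₁ / A₁^z = 4 / 0.5925^0.3704 = 4 / 0.8238 = 4.856

4.86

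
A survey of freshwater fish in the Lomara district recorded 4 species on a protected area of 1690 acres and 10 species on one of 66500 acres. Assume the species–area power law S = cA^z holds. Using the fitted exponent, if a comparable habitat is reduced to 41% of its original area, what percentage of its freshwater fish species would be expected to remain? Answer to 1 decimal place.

80.1%

z = ln(10/4) / ln(66500/1690) = 0.9163 / 3.6725 = 0.2495
S_new/S_old = (A_new/A_old)^z = 0.41^0.2495 = exp(0.2495 × -0.8916) = 0.8006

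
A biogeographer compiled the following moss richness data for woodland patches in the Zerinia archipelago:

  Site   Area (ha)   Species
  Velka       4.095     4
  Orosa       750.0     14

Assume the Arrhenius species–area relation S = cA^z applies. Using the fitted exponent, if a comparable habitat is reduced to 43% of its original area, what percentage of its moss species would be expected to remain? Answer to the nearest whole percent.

z = ln(14/4) / ln(750/4.095) = 1.2528 / 5.2103 = 0.2404
S_new/S_old = (A_new/A_old)^z = 0.43^0.2404 = exp(0.2404 × -0.8440) = 0.8163

82%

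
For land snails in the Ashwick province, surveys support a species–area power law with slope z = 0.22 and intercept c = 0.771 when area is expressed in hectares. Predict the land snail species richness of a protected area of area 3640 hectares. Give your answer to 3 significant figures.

4.68

S = 0.771 × 3640^0.22
ln S = ln 0.771 + 0.22 × ln 3640 = -0.2601 + 0.22 × 8.1997 = 1.5439
S = e^1.5439 ≈ 4.683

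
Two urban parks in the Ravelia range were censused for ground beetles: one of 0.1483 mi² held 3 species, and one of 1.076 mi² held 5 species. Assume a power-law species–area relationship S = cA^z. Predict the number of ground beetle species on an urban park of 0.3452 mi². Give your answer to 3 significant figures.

z = ln(5/3) / ln(1.076/0.1483) = 0.5108 / 1.9818 = 0.2578
c = 3 / 0.1483^0.2578 = 3 / 0.6114 = 4.906
S₃ = 4.906 × 0.3452^0.2578 = 4.906 × 0.7602 ≈ 3.73

3.73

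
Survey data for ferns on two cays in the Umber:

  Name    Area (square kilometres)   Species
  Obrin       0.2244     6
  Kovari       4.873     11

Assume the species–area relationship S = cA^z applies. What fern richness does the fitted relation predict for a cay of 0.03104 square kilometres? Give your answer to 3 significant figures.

z = ln(11/6) / ln(4.873/0.2244) = 0.6061 / 3.0780 = 0.1969
c = 6 / 0.2244^0.1969 = 6 / 0.7451 = 8.053
S₃ = 8.053 × 0.03104^0.1969 = 8.053 × 0.5047 ≈ 4.064

4.06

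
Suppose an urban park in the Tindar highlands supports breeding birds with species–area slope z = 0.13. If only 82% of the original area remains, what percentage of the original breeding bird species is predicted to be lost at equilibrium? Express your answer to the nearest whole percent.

3%

S_new/S_old = (A_new/A_old)^z = 0.82^0.13
= exp(0.13 × ln 0.82) = exp(0.13 × -0.1985) = exp(-0.0258) ≈ 0.9745
Fraction lost = 1 − 0.9745 = 0.02547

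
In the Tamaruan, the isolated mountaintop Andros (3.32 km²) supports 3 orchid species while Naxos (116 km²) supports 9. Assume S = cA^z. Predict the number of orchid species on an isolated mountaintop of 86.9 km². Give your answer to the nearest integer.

8

z = ln(9/3) / ln(116/3.32) = 1.0986 / 3.5536 = 0.3092
c = 3 / 3.32^0.3092 = 3 / 1.449 = 2.07
S₃ = 2.07 × 86.9^0.3092 = 2.07 × 3.976 ≈ 8.231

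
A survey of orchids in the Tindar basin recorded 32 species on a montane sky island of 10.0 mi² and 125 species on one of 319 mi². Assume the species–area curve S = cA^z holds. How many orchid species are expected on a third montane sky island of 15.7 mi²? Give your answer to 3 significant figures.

38.2

z = ln(125/32) / ln(319/10) = 1.3626 / 3.4626 = 0.3935
c = 32 / 10^0.3935 = 32 / 2.475 = 12.93
S₃ = 12.93 × 15.7^0.3935 = 12.93 × 2.955 ≈ 38.22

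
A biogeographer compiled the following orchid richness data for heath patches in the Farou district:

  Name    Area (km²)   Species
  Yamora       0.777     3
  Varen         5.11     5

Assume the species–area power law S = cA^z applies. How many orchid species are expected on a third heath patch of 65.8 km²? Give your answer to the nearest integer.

z = ln(5/3) / ln(5.11/0.777) = 0.5108 / 1.8835 = 0.2712
c = 3 / 0.777^0.2712 = 3 / 0.9339 = 3.212
S₃ = 3.212 × 65.8^0.2712 = 3.212 × 3.113 ≈ 9.999

10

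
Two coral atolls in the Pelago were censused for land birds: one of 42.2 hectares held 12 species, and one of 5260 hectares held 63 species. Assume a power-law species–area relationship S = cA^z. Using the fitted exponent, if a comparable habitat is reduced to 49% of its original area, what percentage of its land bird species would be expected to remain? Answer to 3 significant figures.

z = ln(63/12) / ln(5260/42.2) = 1.6582 / 4.8255 = 0.3436
S_new/S_old = (A_new/A_old)^z = 0.49^0.3436 = exp(0.3436 × -0.7133) = 0.7826

78.3%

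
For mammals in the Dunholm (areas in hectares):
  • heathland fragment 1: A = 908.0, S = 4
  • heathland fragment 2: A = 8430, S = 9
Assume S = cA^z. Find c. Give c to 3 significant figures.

0.335

z = ln(S₂/S₁) / ln(A₂/A₁) = ln(9/4) / ln(8430/908) = 0.8109 / 2.2283 = 0.3639
c = S₁ / A₁^z = 4 / 908^0.3639 = 4 / 11.93 = 0.3354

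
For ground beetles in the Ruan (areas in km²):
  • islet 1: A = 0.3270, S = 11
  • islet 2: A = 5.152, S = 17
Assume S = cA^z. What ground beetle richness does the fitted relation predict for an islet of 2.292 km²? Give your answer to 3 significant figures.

15.0

z = ln(17/11) / ln(5.152/0.327) = 0.4353 / 2.7572 = 0.1579
c = 11 / 0.327^0.1579 = 11 / 0.8382 = 13.12
S₃ = 13.12 × 2.292^0.1579 = 13.12 × 1.14 ≈ 14.96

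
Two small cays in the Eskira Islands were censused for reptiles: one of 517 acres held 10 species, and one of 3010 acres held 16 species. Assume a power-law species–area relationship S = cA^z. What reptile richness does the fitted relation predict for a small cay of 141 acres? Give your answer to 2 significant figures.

z = ln(16/10) / ln(3010/517) = 0.4700 / 1.7617 = 0.2668
c = 10 / 517^0.2668 = 10 / 5.296 = 1.888
S₃ = 1.888 × 141^0.2668 = 1.888 × 3.745 ≈ 7.071

7.1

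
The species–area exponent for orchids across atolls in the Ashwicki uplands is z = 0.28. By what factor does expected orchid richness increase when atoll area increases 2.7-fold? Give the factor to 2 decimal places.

S₂/S₁ = (A₂/A₁)^z = 2.7^0.28
ln(S₂/S₁) = 0.28 × ln 2.7 = 0.28 × 0.9933 = 0.2781
S₂/S₁ = e^0.2781 ≈ 1.321

1.32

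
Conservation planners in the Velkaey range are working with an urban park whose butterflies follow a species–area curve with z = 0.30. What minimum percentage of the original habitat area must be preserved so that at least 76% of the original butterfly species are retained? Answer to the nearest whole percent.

Need (A_new/A_old)^0.3 = 0.76, so A_new/A_old = 0.76^(1/0.3) = 0.76^3.333
ln(A_new/A_old) = ln 0.76 / 0.3 = -0.2744 / 0.3 = -0.9148
A_new/A_old = e^-0.9148 ≈ 0.4006

40%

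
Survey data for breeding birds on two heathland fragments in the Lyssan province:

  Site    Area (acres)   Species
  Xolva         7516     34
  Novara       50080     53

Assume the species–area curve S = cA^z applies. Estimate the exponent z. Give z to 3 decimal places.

0.234

Taking logs: ln S = ln c + z ln A, so z = (ln S₂ − ln S₁)/(ln A₂ − ln A₁).
z = ln(53/34) / ln(50080/7516) = ln(1.559) / ln(6.663) = 0.4439 / 1.8966 = 0.2341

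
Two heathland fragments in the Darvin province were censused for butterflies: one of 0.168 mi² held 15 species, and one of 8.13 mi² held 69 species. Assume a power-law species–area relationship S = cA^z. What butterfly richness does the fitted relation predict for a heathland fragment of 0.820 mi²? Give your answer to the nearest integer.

z = ln(69/15) / ln(8.13/0.168) = 1.5261 / 3.8794 = 0.3934
c = 15 / 0.168^0.3934 = 15 / 0.4957 = 30.26
S₃ = 30.26 × 0.82^0.3934 = 30.26 × 0.9249 ≈ 27.99

28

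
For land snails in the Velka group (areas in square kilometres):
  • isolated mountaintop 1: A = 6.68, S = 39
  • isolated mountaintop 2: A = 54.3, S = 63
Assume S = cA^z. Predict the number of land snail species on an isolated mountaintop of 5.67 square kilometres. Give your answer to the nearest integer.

z = ln(63/39) / ln(54.3/6.68) = 0.4796 / 2.0954 = 0.2289
c = 39 / 6.68^0.2289 = 39 / 1.544 = 25.25
S₃ = 25.25 × 5.67^0.2289 = 25.25 × 1.488 ≈ 37.56

38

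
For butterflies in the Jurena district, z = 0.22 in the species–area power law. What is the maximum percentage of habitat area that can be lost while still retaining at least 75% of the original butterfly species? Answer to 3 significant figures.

Need (A_new/A_old)^0.22 = 0.75, so A_new/A_old = 0.75^(1/0.22) = 0.75^4.545
ln(A_new/A_old) = ln 0.75 / 0.22 = -0.2877 / 0.22 = -1.3076
A_new/A_old = e^-1.3076 ≈ 0.2705
Fraction that can be lost = 1 − 0.2705 = 0.7295

73.0%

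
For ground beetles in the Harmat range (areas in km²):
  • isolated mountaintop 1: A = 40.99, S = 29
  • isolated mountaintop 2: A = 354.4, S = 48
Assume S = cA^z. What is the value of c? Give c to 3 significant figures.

z = ln(S₂/S₁) / ln(A₂/A₁) = ln(48/29) / ln(354.4/40.99) = 0.5039 / 2.1571 = 0.2336
c = S₁ / A₁^z = 29 / 40.99^0.2336 = 29 / 2.381 = 12.18

12.2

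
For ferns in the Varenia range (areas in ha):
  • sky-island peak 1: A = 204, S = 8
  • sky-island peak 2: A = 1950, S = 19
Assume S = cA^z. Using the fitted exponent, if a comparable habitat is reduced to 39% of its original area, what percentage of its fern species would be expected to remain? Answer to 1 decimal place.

69.7%

z = ln(19/8) / ln(1950/204) = 0.8650 / 2.2575 = 0.3832
S_new/S_old = (A_new/A_old)^z = 0.39^0.3832 = exp(0.3832 × -0.9416) = 0.6971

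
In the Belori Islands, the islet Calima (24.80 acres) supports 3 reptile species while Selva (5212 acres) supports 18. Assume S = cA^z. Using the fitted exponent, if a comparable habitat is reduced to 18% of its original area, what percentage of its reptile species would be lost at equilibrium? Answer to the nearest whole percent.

44%

z = ln(18/3) / ln(5212/24.8) = 1.7918 / 5.3479 = 0.3350
S_new/S_old = (A_new/A_old)^z = 0.18^0.3350 = exp(0.3350 × -1.7148) = 0.563
Fraction lost = 1 − 0.563 = 0.437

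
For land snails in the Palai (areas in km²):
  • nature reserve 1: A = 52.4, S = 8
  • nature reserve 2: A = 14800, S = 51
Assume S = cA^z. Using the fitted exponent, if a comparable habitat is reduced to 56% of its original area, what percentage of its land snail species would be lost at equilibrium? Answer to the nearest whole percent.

17%

z = ln(51/8) / ln(14800/52.4) = 1.8524 / 5.6435 = 0.3282
S_new/S_old = (A_new/A_old)^z = 0.56^0.3282 = exp(0.3282 × -0.5798) = 0.8267
Fraction lost = 1 − 0.8267 = 0.1733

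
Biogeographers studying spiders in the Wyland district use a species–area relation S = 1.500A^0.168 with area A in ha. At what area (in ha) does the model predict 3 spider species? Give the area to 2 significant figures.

62 ha

3 = 1.5 × A^0.168  ⇒  A^0.168 = 3/1.5 = 2
ln A = ln(2) / 0.168 = 0.6931 / 0.168 = 4.1259
A = e^4.1259 ≈ 61.92 ha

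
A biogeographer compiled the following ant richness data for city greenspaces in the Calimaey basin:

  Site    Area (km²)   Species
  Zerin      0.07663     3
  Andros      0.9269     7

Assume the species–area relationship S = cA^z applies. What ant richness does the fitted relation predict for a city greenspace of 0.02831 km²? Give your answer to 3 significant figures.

z = ln(7/3) / ln(0.9269/0.07663) = 0.8473 / 2.4929 = 0.3399
c = 3 / 0.07663^0.3399 = 3 / 0.4177 = 7.183
S₃ = 7.183 × 0.02831^0.3399 = 7.183 × 0.2977 ≈ 2.139

2.14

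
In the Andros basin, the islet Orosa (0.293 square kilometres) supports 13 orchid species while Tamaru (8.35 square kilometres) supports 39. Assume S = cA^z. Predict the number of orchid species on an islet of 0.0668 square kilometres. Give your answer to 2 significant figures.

8.0

z = ln(39/13) / ln(8.35/0.293) = 1.0986 / 3.3498 = 0.3280
c = 13 / 0.293^0.3280 = 13 / 0.6686 = 19.44
S₃ = 19.44 × 0.0668^0.3280 = 19.44 × 0.4117 ≈ 8.005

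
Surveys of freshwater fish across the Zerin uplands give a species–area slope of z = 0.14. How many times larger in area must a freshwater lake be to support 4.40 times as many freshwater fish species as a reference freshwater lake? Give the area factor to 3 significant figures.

(A₂/A₁)^0.14 = 4.4, so A₂/A₁ = 4.4^(1/0.14) = 4.4^7.143
ln(A₂/A₁) = ln 4.4 / 0.14 = 1.4816 / 0.14 = 10.5829
A₂/A₁ = e^10.5829 ≈ 39454

39500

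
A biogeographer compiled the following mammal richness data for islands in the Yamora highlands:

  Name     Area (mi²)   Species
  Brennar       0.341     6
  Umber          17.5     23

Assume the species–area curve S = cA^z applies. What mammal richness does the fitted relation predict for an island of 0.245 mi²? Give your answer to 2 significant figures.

5.4

z = ln(23/6) / ln(17.5/0.341) = 1.3437 / 3.9381 = 0.3412
c = 6 / 0.341^0.3412 = 6 / 0.6927 = 8.661
S₃ = 8.661 × 0.245^0.3412 = 8.661 × 0.6188 ≈ 5.36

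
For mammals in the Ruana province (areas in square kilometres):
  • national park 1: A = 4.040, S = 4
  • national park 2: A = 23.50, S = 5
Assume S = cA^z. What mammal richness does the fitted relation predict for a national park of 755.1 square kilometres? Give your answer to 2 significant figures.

z = ln(5/4) / ln(23.5/4.04) = 0.2231 / 1.7608 = 0.1267
c = 4 / 4.04^0.1267 = 4 / 1.194 = 3.351
S₃ = 3.351 × 755.1^0.1267 = 3.351 × 2.316 ≈ 7.762

7.8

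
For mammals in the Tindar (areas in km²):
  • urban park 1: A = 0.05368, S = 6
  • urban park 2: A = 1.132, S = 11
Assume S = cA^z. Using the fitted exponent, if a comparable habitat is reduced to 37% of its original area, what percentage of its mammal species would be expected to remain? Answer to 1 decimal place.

z = ln(11/6) / ln(1.132/0.05368) = 0.6061 / 3.0487 = 0.1988
S_new/S_old = (A_new/A_old)^z = 0.37^0.1988 = exp(0.1988 × -0.9943) = 0.8206

82.1%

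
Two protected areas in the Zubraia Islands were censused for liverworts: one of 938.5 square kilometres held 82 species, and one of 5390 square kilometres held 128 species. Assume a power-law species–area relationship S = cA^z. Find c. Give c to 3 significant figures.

14.3

z = ln(S₂/S₁) / ln(A₂/A₁) = ln(128/82) / ln(5390/938.5) = 0.4453 / 1.7480 = 0.2548
c = S₁ / A₁^z = 82 / 938.5^0.2548 = 82 / 5.718 = 14.34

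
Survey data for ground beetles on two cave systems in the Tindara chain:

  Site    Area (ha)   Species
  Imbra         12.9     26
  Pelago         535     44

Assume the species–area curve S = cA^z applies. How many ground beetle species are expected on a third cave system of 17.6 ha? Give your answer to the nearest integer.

27

z = ln(44/26) / ln(535/12.9) = 0.5261 / 3.7250 = 0.1412
c = 26 / 12.9^0.1412 = 26 / 1.435 = 18.12
S₃ = 18.12 × 17.6^0.1412 = 18.12 × 1.499 ≈ 27.17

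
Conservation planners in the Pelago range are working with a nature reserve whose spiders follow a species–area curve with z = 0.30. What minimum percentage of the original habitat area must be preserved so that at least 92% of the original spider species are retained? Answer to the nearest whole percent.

Need (A_new/A_old)^0.3 = 0.92, so A_new/A_old = 0.92^(1/0.3) = 0.92^3.333
ln(A_new/A_old) = ln 0.92 / 0.3 = -0.0834 / 0.3 = -0.2779
A_new/A_old = e^-0.2779 ≈ 0.7573

76%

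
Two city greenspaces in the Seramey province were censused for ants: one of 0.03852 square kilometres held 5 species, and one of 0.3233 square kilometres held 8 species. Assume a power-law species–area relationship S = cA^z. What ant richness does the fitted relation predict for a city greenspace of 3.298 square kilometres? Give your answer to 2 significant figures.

z = ln(8/5) / ln(0.3233/0.03852) = 0.4700 / 2.1274 = 0.2209
c = 5 / 0.03852^0.2209 = 5 / 0.487 = 10.27
S₃ = 10.27 × 3.298^0.2209 = 10.27 × 1.302 ≈ 13.36

13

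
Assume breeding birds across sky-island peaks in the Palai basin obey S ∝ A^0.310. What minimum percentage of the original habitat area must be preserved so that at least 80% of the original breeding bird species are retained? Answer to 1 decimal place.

48.7%

Need (A_new/A_old)^0.31 = 0.8, so A_new/A_old = 0.8^(1/0.31) = 0.8^3.226
ln(A_new/A_old) = ln 0.8 / 0.31 = -0.2231 / 0.31 = -0.7198
A_new/A_old = e^-0.7198 ≈ 0.4868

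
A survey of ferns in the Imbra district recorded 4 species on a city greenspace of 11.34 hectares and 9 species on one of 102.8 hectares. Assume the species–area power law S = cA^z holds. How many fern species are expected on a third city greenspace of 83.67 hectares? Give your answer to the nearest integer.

z = ln(9/4) / ln(102.8/11.34) = 0.8109 / 2.2044 = 0.3679
c = 4 / 11.34^0.3679 = 4 / 2.443 = 1.637
S₃ = 1.637 × 83.67^0.3679 = 1.637 × 5.096 ≈ 8.343

8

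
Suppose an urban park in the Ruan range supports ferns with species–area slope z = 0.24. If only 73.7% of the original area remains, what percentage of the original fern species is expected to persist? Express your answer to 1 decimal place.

92.9%

S_new/S_old = (A_new/A_old)^z = 0.737^0.24
= exp(0.24 × ln 0.737) = exp(0.24 × -0.3052) = exp(-0.0732) ≈ 0.9294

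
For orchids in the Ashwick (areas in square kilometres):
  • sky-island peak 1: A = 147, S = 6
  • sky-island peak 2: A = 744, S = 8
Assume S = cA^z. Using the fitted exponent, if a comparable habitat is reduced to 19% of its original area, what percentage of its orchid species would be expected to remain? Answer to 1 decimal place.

z = ln(8/6) / ln(744/147) = 0.2877 / 1.6216 = 0.1774
S_new/S_old = (A_new/A_old)^z = 0.19^0.1774 = exp(0.1774 × -1.6607) = 0.7448

74.5%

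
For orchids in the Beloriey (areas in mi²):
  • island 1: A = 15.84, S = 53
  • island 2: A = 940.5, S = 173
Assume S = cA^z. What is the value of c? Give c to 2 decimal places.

23.81

z = ln(S₂/S₁) / ln(A₂/A₁) = ln(173/53) / ln(940.5/15.84) = 1.1830 / 4.0839 = 0.2897
c = S₁ / A₁^z = 53 / 15.84^0.2897 = 53 / 2.226 = 23.81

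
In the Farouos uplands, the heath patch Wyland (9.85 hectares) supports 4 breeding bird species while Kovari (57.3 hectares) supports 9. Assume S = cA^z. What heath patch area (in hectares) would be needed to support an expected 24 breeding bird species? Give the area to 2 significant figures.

480 hectares

z = ln(9/4) / ln(57.3/9.85) = 0.8109 / 1.7608 = 0.4605
c = 4 / 9.85^0.4605 = 4 / 2.868 = 1.395
A = (24/1.395)^(1/0.4605) ⇒ ln A = ln(17.21)/0.4605 = 6.1780
A = e^6.1780 ≈ 482 hectares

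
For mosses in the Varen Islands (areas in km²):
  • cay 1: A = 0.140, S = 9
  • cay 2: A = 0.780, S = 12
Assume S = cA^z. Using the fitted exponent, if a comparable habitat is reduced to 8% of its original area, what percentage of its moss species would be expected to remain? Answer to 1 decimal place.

65.5%

z = ln(12/9) / ln(0.78/0.14) = 0.2877 / 1.7177 = 0.1675
S_new/S_old = (A_new/A_old)^z = 0.08^0.1675 = exp(0.1675 × -2.5257) = 0.6551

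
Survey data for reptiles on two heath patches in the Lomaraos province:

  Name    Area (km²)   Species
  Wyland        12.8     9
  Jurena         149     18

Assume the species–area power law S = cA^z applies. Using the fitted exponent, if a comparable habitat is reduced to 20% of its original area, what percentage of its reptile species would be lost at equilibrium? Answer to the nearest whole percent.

z = ln(18/9) / ln(149/12.8) = 0.6931 / 2.4545 = 0.2824
S_new/S_old = (A_new/A_old)^z = 0.2^0.2824 = exp(0.2824 × -1.6094) = 0.6348
Fraction lost = 1 − 0.6348 = 0.3652

37%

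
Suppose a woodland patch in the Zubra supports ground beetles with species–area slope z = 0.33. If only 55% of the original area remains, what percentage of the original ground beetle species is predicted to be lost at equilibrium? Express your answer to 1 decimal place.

S_new/S_old = (A_new/A_old)^z = 0.55^0.33
= exp(0.33 × ln 0.55) = exp(0.33 × -0.5978) = exp(-0.1973) ≈ 0.821
Fraction lost = 1 − 0.821 = 0.179

17.9%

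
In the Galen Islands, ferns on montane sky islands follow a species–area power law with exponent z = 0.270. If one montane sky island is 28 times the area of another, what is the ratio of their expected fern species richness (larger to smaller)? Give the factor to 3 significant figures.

2.46

S₂/S₁ = (A₂/A₁)^z = 28^0.27
ln(S₂/S₁) = 0.27 × ln 28 = 0.27 × 3.3322 = 0.8997
S₂/S₁ = e^0.8997 ≈ 2.459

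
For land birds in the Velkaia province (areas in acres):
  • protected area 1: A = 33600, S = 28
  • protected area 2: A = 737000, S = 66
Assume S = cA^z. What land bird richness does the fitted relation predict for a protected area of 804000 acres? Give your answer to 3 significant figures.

67.6

z = ln(66/28) / ln(737000/33600) = 0.8575 / 3.0881 = 0.2777
c = 28 / 33600^0.2777 = 28 / 18.06 = 1.55
S₃ = 1.55 × 804000^0.2777 = 1.55 × 43.62 ≈ 67.61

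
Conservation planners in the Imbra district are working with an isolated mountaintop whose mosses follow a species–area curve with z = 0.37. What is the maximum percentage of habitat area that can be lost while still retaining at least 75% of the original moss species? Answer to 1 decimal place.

Need (A_new/A_old)^0.37 = 0.75, so A_new/A_old = 0.75^(1/0.37) = 0.75^2.703
ln(A_new/A_old) = ln 0.75 / 0.37 = -0.2877 / 0.37 = -0.7775
A_new/A_old = e^-0.7775 ≈ 0.4595
Fraction that can be lost = 1 − 0.4595 = 0.5405

54.0%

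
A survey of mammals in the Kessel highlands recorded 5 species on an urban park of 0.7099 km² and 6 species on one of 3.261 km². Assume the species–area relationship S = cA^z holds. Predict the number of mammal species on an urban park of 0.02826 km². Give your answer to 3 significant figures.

z = ln(6/5) / ln(3.261/0.7099) = 0.1823 / 1.5247 = 0.1196
c = 5 / 0.7099^0.1196 = 5 / 0.9599 = 5.209
S₃ = 5.209 × 0.02826^0.1196 = 5.209 × 0.6528 ≈ 3.401

3.40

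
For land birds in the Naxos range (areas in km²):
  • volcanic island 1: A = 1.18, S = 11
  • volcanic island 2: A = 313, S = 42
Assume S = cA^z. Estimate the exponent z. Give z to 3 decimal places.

Taking logs: ln S = ln c + z ln A, so z = (ln S₂ − ln S₁)/(ln A₂ − ln A₁).
z = ln(42/11) / ln(313/1.18) = ln(3.818) / ln(265.3) = 1.3398 / 5.5807 = 0.2401

0.240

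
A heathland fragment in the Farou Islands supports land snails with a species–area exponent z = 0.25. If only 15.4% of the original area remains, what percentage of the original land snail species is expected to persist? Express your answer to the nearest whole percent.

S_new/S_old = (A_new/A_old)^z = 0.154^0.25
= exp(0.25 × ln 0.154) = exp(0.25 × -1.8708) = exp(-0.4677) ≈ 0.6264

63%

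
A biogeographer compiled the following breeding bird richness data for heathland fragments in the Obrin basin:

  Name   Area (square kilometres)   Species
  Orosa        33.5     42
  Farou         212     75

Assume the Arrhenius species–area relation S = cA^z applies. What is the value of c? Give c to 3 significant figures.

13.9

z = ln(S₂/S₁) / ln(A₂/A₁) = ln(75/42) / ln(212/33.5) = 0.5798 / 1.8450 = 0.3143
c = S₁ / A₁^z = 42 / 33.5^0.3143 = 42 / 3.015 = 13.93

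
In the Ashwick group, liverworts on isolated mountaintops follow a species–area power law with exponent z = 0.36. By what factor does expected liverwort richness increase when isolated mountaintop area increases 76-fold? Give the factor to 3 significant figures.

S₂/S₁ = (A₂/A₁)^z = 76^0.36
ln(S₂/S₁) = 0.36 × ln 76 = 0.36 × 4.3307 = 1.5591
S₂/S₁ = e^1.5591 ≈ 4.754

4.75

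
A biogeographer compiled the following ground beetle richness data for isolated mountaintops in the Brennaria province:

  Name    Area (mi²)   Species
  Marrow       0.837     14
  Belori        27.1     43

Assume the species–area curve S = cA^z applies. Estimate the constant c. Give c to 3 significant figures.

z = ln(S₂/S₁) / ln(A₂/A₁) = ln(43/14) / ln(27.1/0.837) = 1.1221 / 3.4775 = 0.3227
c = S₁ / A₁^z = 14 / 0.837^0.3227 = 14 / 0.9442 = 14.83

14.8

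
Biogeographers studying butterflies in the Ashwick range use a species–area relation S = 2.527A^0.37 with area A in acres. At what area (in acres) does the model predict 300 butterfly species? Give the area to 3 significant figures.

300 = 2.527 × A^0.37  ⇒  A^0.37 = 300/2.527 = 118.7
ln A = ln(118.7) / 0.37 = 4.7767 / 0.37 = 12.9101
A = e^12.9101 ≈ 404390 acres

404000 acres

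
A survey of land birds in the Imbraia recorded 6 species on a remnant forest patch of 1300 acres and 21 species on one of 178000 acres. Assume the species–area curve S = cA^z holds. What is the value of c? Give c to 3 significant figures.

z = ln(S₂/S₁) / ln(A₂/A₁) = ln(21/6) / ln(178000/1300) = 1.2528 / 4.9194 = 0.2547
c = S₁ / A₁^z = 6 / 1300^0.2547 = 6 / 6.208 = 0.9664

0.966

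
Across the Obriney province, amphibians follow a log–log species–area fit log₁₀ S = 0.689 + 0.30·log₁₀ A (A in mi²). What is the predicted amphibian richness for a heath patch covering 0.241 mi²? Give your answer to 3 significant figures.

S = 4.887 × 0.241^0.3 = 4.887 × 0.6525 ≈ 3.189

3.19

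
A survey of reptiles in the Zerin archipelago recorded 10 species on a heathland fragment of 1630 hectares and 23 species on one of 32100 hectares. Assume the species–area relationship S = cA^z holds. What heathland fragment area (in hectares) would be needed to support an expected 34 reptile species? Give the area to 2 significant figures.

z = ln(23/10) / ln(32100/1630) = 0.8329 / 2.9803 = 0.2795
c = 10 / 1630^0.2795 = 10 / 7.902 = 1.266
A = (34/1.266)^(1/0.2795) ⇒ ln A = ln(26.87)/0.2795 = 11.7752
A = e^11.7752 ≈ 129987 hectares

130000 hectares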